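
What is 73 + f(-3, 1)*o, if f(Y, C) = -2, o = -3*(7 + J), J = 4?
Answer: 139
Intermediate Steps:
o = -33 (o = -3*(7 + 4) = -3*11 = -33)
73 + f(-3, 1)*o = 73 - 2*(-33) = 73 + 66 = 139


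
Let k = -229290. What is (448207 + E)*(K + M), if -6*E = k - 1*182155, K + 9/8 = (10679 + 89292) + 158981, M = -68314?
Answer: 1576280746755/16 ≈ 9.8518e+10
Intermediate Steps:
K = 2071607/8 (K = -9/8 + ((10679 + 89292) + 158981) = -9/8 + (99971 + 158981) = -9/8 + 258952 = 2071607/8 ≈ 2.5895e+5)
E = 411445/6 (E = -(-229290 - 1*182155)/6 = -(-229290 - 182155)/6 = -⅙*(-411445) = 411445/6 ≈ 68574.)
(448207 + E)*(K + M) = (448207 + 411445/6)*(2071607/8 - 68314) = (3100687/6)*(1525095/8) = 1576280746755/16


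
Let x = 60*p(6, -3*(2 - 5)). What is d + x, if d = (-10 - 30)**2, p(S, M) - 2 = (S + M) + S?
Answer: 2980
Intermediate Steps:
p(S, M) = 2 + M + 2*S (p(S, M) = 2 + ((S + M) + S) = 2 + ((M + S) + S) = 2 + (M + 2*S) = 2 + M + 2*S)
d = 1600 (d = (-40)**2 = 1600)
x = 1380 (x = 60*(2 - 3*(2 - 5) + 2*6) = 60*(2 - 3*(-3) + 12) = 60*(2 + 9 + 12) = 60*23 = 1380)
d + x = 1600 + 1380 = 2980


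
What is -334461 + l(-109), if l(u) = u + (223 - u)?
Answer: -334238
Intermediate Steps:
l(u) = 223
-334461 + l(-109) = -334461 + 223 = -334238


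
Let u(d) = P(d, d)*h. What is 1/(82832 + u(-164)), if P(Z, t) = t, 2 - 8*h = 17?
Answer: 2/166279 ≈ 1.2028e-5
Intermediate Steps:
h = -15/8 (h = 1/4 - 1/8*17 = 1/4 - 17/8 = -15/8 ≈ -1.8750)
u(d) = -15*d/8 (u(d) = d*(-15/8) = -15*d/8)
1/(82832 + u(-164)) = 1/(82832 - 15/8*(-164)) = 1/(82832 + 615/2) = 1/(166279/2) = 2/166279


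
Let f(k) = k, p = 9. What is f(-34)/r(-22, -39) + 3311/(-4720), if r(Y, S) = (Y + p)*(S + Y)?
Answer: -2786103/3742960 ≈ -0.74436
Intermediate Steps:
r(Y, S) = (9 + Y)*(S + Y) (r(Y, S) = (Y + 9)*(S + Y) = (9 + Y)*(S + Y))
f(-34)/r(-22, -39) + 3311/(-4720) = -34/((-22)² + 9*(-39) + 9*(-22) - 39*(-22)) + 3311/(-4720) = -34/(484 - 351 - 198 + 858) + 3311*(-1/4720) = -34/793 - 3311/4720 = -2786103/3742960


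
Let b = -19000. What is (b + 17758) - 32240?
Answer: -33482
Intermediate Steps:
(b + 17758) - 32240 = (-19000 + 17758) - 32240 = -1242 - 32240 = -33482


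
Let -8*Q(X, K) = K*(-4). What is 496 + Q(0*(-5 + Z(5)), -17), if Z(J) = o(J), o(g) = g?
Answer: 975/2 ≈ 487.50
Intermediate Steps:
Z(J) = J
Q(X, K) = K/2 (Q(X, K) = -K*(-4)/8 = -(-1)*K/2 = K/2)
496 + Q(0*(-5 + Z(5)), -17) = 496 + (1/2)*(-17) = 496 - 17/2 = 975/2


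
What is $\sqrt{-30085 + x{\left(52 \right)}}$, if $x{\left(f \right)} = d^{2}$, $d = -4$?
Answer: $3 i \sqrt{3341} \approx 173.4 i$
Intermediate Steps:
$x{\left(f \right)} = 16$ ($x{\left(f \right)} = \left(-4\right)^{2} = 16$)
$\sqrt{-30085 + x{\left(52 \right)}} = \sqrt{-30085 + 16} = \sqrt{-30069} = 3 i \sqrt{3341}$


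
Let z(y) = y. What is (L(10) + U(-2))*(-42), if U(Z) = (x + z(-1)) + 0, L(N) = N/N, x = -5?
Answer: 210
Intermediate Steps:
L(N) = 1
U(Z) = -6 (U(Z) = (-5 - 1) + 0 = -6 + 0 = -6)
(L(10) + U(-2))*(-42) = (1 - 6)*(-42) = -5*(-42) = 210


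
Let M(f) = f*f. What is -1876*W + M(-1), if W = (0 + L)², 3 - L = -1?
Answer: -30015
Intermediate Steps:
L = 4 (L = 3 - 1*(-1) = 3 + 1 = 4)
M(f) = f²
W = 16 (W = (0 + 4)² = 4² = 16)
-1876*W + M(-1) = -1876*16 + (-1)² = -134*224 + 1 = -30016 + 1 = -30015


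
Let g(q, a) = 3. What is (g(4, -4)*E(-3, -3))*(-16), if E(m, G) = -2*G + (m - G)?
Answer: -288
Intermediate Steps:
E(m, G) = m - 3*G
(g(4, -4)*E(-3, -3))*(-16) = (3*(-3 - 3*(-3)))*(-16) = (3*(-3 + 9))*(-16) = (3*6)*(-16) = 18*(-16) = -288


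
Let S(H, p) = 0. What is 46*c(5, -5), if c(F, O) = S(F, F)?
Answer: 0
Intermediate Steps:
c(F, O) = 0
46*c(5, -5) = 46*0 = 0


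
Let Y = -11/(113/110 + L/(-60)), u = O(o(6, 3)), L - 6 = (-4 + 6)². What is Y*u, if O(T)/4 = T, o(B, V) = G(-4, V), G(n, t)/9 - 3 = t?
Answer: -196020/71 ≈ -2760.8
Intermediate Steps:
G(n, t) = 27 + 9*t
o(B, V) = 27 + 9*V
O(T) = 4*T
L = 10 (L = 6 + (-4 + 6)² = 6 + 2² = 6 + 4 = 10)
u = 216 (u = 4*(27 + 9*3) = 4*(27 + 27) = 4*54 = 216)
Y = -1815/142 (Y = -11/(113/110 + 10/(-60)) = -11/(113*(1/110) + 10*(-1/60)) = -11/(113/110 - ⅙) = -11/142/165 = -11*165/142 = -1815/142 ≈ -12.782)
Y*u = -1815/142*216 = -196020/71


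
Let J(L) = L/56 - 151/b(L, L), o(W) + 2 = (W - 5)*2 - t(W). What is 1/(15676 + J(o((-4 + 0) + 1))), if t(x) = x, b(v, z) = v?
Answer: 840/13176071 ≈ 6.3752e-5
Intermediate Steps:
o(W) = -12 + W (o(W) = -2 + ((W - 5)*2 - W) = -2 + ((-5 + W)*2 - W) = -2 + ((-10 + 2*W) - W) = -2 + (-10 + W) = -12 + W)
J(L) = -151/L + L/56 (J(L) = L/56 - 151/L = -151/L + L/56)
1/(15676 + J(o((-4 + 0) + 1))) = 1/(15676 + (-151/(-12 + ((-4 + 0) + 1)) + (-12 + ((-4 + 0) + 1))/56)) = 1/(15676 + (-151/(-12 + (-4 + 1)) + (-12 + (-4 + 1))/56)) = 1/(15676 + (-151/(-12 - 3) + (-12 - 3)/56)) = 1/(15676 + (-151/(-15) + (1/56)*(-15))) = 1/(15676 + (-151*(-1/15) - 15/56)) = 1/(15676 + (151/15 - 15/56)) = 1/(15676 + 8231/840) = 1/(13176071/840) = 840/13176071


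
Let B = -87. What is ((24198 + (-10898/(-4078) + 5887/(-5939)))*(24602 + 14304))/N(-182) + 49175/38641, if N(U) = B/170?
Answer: -24965070723808438437865/13569908086769 ≈ -1.8397e+9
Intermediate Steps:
N(U) = -87/170
((24198 + (-10898/(-4078) + 5887/(-5939)))*(24602 + 14304))/N(-182) + 49175/38641 = ((24198 + (-10898/(-4078) + 5887/(-5939)))*(24602 + 14304))/(-87/170) + 49175/38641 = ((24198 + (-10898*(-1/4078) + 5887*(-1/5939)))*38906)*(-170/87) + 49175*(1/38641) = ((24198 + (5449/2039 - 5887/5939))*38906)*(-170/87) + 49175/38641 = ((24198 + 20358018/12109621)*38906)*(-170/87) + 49175/38641 = ((293048966976/12109621)*38906)*(-170/87) + 49175/38641 = (11401363109168256/12109621)*(-170/87) + 49175/38641 = -646077242852867840/351179009 + 49175/38641 = -24965070723808438437865/13569908086769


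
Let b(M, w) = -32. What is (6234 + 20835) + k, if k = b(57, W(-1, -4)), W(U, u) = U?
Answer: 27037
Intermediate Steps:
k = -32
(6234 + 20835) + k = (6234 + 20835) - 32 = 27069 - 32 = 27037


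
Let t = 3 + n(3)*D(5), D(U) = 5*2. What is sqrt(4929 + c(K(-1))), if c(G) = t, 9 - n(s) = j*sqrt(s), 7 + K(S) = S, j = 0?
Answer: 9*sqrt(62) ≈ 70.866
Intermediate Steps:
D(U) = 10
K(S) = -7 + S
n(s) = 9 (n(s) = 9 - 0*sqrt(s) = 9 - 1*0 = 9 + 0 = 9)
t = 93 (t = 3 + 9*10 = 3 + 90 = 93)
c(G) = 93
sqrt(4929 + c(K(-1))) = sqrt(4929 + 93) = sqrt(5022) = 9*sqrt(62)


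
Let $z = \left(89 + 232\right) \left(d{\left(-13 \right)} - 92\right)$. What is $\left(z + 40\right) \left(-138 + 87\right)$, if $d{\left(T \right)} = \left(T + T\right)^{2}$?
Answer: $-9562704$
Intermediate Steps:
$d{\left(T \right)} = 4 T^{2}$ ($d{\left(T \right)} = \left(2 T\right)^{2} = 4 T^{2}$)
$z = 187464$ ($z = \left(89 + 232\right) \left(4 \left(-13\right)^{2} - 92\right) = 321 \left(4 \cdot 169 - 92\right) = 321 \left(676 - 92\right) = 321 \cdot 584 = 187464$)
$\left(z + 40\right) \left(-138 + 87\right) = \left(187464 + 40\right) \left(-138 + 87\right) = 187504 \left(-51\right) = -9562704$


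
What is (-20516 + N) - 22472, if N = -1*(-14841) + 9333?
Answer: -18814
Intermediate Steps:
N = 24174 (N = 14841 + 9333 = 24174)
(-20516 + N) - 22472 = (-20516 + 24174) - 22472 = 3658 - 22472 = -18814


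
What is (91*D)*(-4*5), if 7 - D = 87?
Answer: 145600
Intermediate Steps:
D = -80 (D = 7 - 1*87 = 7 - 87 = -80)
(91*D)*(-4*5) = (91*(-80))*(-4*5) = -7280*(-20) = 145600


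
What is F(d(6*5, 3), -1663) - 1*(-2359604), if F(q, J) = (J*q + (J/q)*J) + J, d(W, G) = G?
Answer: 9824425/3 ≈ 3.2748e+6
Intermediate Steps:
F(q, J) = J + J*q + J²/q (F(q, J) = (J*q + J²/q) + J = J + J*q + J²/q)
F(d(6*5, 3), -1663) - 1*(-2359604) = -1663*(-1663 + 3*(1 + 3))/3 - 1*(-2359604) = -1663*⅓*(-1663 + 3*4) + 2359604 = -1663*⅓*(-1663 + 12) + 2359604 = -1663*⅓*(-1651) + 2359604 = 2745613/3 + 2359604 = 9824425/3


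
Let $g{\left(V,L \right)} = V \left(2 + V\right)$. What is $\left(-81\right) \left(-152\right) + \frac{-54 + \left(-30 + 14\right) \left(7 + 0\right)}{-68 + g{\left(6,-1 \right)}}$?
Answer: $\frac{123203}{10} \approx 12320.0$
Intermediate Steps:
$\left(-81\right) \left(-152\right) + \frac{-54 + \left(-30 + 14\right) \left(7 + 0\right)}{-68 + g{\left(6,-1 \right)}} = \left(-81\right) \left(-152\right) + \frac{-54 + \left(-30 + 14\right) \left(7 + 0\right)}{-68 + 6 \left(2 + 6\right)} = 12312 + \frac{-54 - 112}{-68 + 6 \cdot 8} = 12312 + \frac{-54 - 112}{-68 + 48} = 12312 - \frac{166}{-20} = 12312 - - \frac{83}{10} = 12312 + \frac{83}{10} = \frac{123203}{10}$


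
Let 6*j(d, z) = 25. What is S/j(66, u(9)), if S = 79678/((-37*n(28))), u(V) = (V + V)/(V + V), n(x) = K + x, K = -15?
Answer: -478068/12025 ≈ -39.756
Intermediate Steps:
n(x) = -15 + x
u(V) = 1 (u(V) = (2*V)/((2*V)) = (2*V)*(1/(2*V)) = 1)
j(d, z) = 25/6 (j(d, z) = (⅙)*25 = 25/6)
S = -79678/481 (S = 79678/((-37*(-15 + 28))) = 79678/((-37*13)) = 79678/(-481) = 79678*(-1/481) = -79678/481 ≈ -165.65)
S/j(66, u(9)) = -79678/(481*25/6) = -79678/481*6/25 = -478068/12025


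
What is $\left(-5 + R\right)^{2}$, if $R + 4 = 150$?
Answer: $19881$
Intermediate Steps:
$R = 146$ ($R = -4 + 150 = 146$)
$\left(-5 + R\right)^{2} = \left(-5 + 146\right)^{2} = 141^{2} = 19881$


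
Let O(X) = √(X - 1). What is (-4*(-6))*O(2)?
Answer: 24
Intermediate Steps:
O(X) = √(-1 + X)
(-4*(-6))*O(2) = (-4*(-6))*√(-1 + 2) = 24*√1 = 24*1 = 24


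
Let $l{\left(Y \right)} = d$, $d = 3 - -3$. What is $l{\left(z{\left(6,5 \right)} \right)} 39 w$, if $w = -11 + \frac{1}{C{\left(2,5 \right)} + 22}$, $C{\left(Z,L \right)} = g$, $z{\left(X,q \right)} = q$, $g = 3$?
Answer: $- \frac{64116}{25} \approx -2564.6$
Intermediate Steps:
$C{\left(Z,L \right)} = 3$
$d = 6$ ($d = 3 + 3 = 6$)
$l{\left(Y \right)} = 6$
$w = - \frac{274}{25}$ ($w = -11 + \frac{1}{3 + 22} = -11 + \frac{1}{25} = - \frac{274}{25} \approx -10.96$)
$l{\left(z{\left(6,5 \right)} \right)} 39 w = 6 \cdot 39 \left(- \frac{274}{25}\right) = 234 \left(- \frac{274}{25}\right) = - \frac{64116}{25}$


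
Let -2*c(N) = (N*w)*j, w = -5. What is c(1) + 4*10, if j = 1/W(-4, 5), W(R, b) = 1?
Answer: 85/2 ≈ 42.500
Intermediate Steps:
j = 1 (j = 1/1 = 1)
c(N) = 5*N/2 (c(N) = -N*(-5)/2 = -(-5*N)/2 = -(-5)*N/2 = 5*N/2)
c(1) + 4*10 = (5/2)*1 + 4*10 = 5/2 + 40 = 85/2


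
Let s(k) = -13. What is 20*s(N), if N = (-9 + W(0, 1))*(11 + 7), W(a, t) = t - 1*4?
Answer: -260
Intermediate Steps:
W(a, t) = -4 + t (W(a, t) = t - 4 = -4 + t)
N = -216 (N = (-9 + (-4 + 1))*(11 + 7) = (-9 - 3)*18 = -12*18 = -216)
20*s(N) = 20*(-13) = -260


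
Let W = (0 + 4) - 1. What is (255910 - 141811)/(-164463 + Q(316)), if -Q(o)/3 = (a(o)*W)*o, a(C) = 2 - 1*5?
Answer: -38033/51977 ≈ -0.73173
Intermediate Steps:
W = 3 (W = 4 - 1 = 3)
a(C) = -3 (a(C) = 2 - 5 = -3)
Q(o) = 27*o (Q(o) = -3*(-3*3)*o = -(-27)*o = 27*o)
(255910 - 141811)/(-164463 + Q(316)) = (255910 - 141811)/(-164463 + 27*316) = 114099/(-164463 + 8532) = 114099/(-155931) = 114099*(-1/155931) = -38033/51977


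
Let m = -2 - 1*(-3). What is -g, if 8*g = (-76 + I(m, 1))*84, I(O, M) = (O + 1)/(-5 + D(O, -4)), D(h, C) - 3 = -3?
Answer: 4011/5 ≈ 802.20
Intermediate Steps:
D(h, C) = 0 (D(h, C) = 3 - 3 = 0)
m = 1 (m = -2 + 3 = 1)
I(O, M) = -⅕ - O/5 (I(O, M) = (O + 1)/(-5 + 0) = (1 + O)/(-5) = (1 + O)*(-⅕) = -⅕ - O/5)
g = -4011/5 (g = ((-76 + (-⅕ - ⅕*1))*84)/8 = ((-76 + (-⅕ - ⅕))*84)/8 = ((-76 - ⅖)*84)/8 = (-382/5*84)/8 = (⅛)*(-32088/5) = -4011/5 ≈ -802.20)
-g = -1*(-4011/5) = 4011/5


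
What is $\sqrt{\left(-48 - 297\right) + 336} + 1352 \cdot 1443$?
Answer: $1950936 + 3 i \approx 1.9509 \cdot 10^{6} + 3.0 i$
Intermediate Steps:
$\sqrt{\left(-48 - 297\right) + 336} + 1352 \cdot 1443 = \sqrt{-345 + 336} + 1950936 = \sqrt{-9} + 1950936 = 3 i + 1950936 = 1950936 + 3 i$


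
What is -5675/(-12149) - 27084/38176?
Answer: -28098679/115950056 ≈ -0.24233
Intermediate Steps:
-5675/(-12149) - 27084/38176 = -5675*(-1/12149) - 27084*1/38176 = 5675/12149 - 6771/9544 = -28098679/115950056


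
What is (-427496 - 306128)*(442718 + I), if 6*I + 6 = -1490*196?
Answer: -867239672744/3 ≈ -2.8908e+11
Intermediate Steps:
I = -146023/3 (I = -1 + (-1490*196)/6 = -1 + (⅙)*(-292040) = -1 - 146020/3 = -146023/3 ≈ -48674.)
(-427496 - 306128)*(442718 + I) = (-427496 - 306128)*(442718 - 146023/3) = -733624*1182131/3 = -867239672744/3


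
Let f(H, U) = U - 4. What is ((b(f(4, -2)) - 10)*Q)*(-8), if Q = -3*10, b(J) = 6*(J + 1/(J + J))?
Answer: -11160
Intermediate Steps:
f(H, U) = -4 + U
b(J) = 3/J + 6*J (b(J) = 6*(J + 1/(2*J)) = 3/J + 6*J)
Q = -30
((b(f(4, -2)) - 10)*Q)*(-8) = (((3/(-4 - 2) + 6*(-4 - 2)) - 10)*(-30))*(-8) = (((3/(-6) + 6*(-6)) - 10)*(-30))*(-8) = (((3*(-1/6) - 36) - 10)*(-30))*(-8) = (((-1/2 - 36) - 10)*(-30))*(-8) = ((-73/2 - 10)*(-30))*(-8) = -93/2*(-30)*(-8) = 1395*(-8) = -11160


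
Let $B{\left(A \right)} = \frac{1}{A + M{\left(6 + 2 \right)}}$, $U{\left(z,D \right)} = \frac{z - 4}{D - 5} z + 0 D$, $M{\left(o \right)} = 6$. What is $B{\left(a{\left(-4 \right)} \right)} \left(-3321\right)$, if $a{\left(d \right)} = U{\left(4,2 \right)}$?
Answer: $- \frac{1107}{2} \approx -553.5$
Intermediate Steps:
$U{\left(z,D \right)} = \frac{z \left(-4 + z\right)}{-5 + D}$ ($U{\left(z,D \right)} = \frac{-4 + z}{-5 + D} z + 0 = \frac{z \left(-4 + z\right)}{-5 + D} + 0 = \frac{z \left(-4 + z\right)}{-5 + D}$)
$a{\left(d \right)} = 0$ ($a{\left(d \right)} = \frac{4 \left(-4 + 4\right)}{-5 + 2} = 4 \frac{1}{-3} \cdot 0 = 4 \left(- \frac{1}{3}\right) 0 = 0$)
$B{\left(A \right)} = \frac{1}{6 + A}$ ($B{\left(A \right)} = \frac{1}{A + 6} = \frac{1}{6 + A}$)
$B{\left(a{\left(-4 \right)} \right)} \left(-3321\right) = \frac{1}{6 + 0} \left(-3321\right) = \frac{1}{6} \left(-3321\right) = - \frac{1107}{2}$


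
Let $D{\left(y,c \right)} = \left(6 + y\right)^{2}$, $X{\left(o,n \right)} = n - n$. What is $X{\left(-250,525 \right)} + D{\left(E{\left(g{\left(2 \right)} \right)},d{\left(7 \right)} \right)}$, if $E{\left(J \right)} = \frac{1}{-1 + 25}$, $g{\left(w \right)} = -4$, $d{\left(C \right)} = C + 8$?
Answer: $\frac{21025}{576} \approx 36.502$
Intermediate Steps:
$d{\left(C \right)} = 8 + C$
$X{\left(o,n \right)} = 0$
$E{\left(J \right)} = \frac{1}{24}$
$X{\left(-250,525 \right)} + D{\left(E{\left(g{\left(2 \right)} \right)},d{\left(7 \right)} \right)} = 0 + \left(6 + \frac{1}{24}\right)^{2} = 0 + \left(\frac{145}{24}\right)^{2} = 0 + \frac{21025}{576} = \frac{21025}{576}$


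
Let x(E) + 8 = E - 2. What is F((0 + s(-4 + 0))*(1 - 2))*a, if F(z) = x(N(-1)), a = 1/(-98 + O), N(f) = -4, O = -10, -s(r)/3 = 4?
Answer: 7/54 ≈ 0.12963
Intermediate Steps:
s(r) = -12 (s(r) = -3*4 = -12)
a = -1/108 (a = 1/(-98 - 10) = 1/(-108) = -1/108 ≈ -0.0092593)
x(E) = -10 + E (x(E) = -8 + (E - 2) = -8 + (-2 + E) = -10 + E)
F(z) = -14 (F(z) = -10 - 4 = -14)
F((0 + s(-4 + 0))*(1 - 2))*a = -14*(-1/108) = 7/54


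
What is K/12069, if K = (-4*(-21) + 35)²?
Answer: 14161/12069 ≈ 1.1733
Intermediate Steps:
K = 14161 (K = (84 + 35)² = 119² = 14161)
K/12069 = 14161/12069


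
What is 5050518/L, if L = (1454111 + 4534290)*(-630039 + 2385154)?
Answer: 5050518/10510332421115 ≈ 4.8053e-7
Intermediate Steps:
L = 10510332421115 (L = 5988401*1755115 = 10510332421115)
5050518/L = 5050518/10510332421115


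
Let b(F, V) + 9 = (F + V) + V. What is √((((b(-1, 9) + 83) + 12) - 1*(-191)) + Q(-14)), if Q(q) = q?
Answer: 2*√70 ≈ 16.733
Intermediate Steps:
b(F, V) = -9 + F + 2*V (b(F, V) = -9 + ((F + V) + V) = -9 + (F + 2*V) = -9 + F + 2*V)
√((((b(-1, 9) + 83) + 12) - 1*(-191)) + Q(-14)) = √(((((-9 - 1 + 2*9) + 83) + 12) - 1*(-191)) - 14) = √(((((-9 - 1 + 18) + 83) + 12) + 191) - 14) = √((((8 + 83) + 12) + 191) - 14) = √(((91 + 12) + 191) - 14) = √((103 + 191) - 14) = √(294 - 14) = √280 = 2*√70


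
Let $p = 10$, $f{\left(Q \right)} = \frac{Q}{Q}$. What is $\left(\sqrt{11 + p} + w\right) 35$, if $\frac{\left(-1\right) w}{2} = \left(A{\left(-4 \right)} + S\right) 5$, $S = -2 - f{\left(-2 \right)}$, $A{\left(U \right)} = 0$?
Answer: $1050 + 35 \sqrt{21} \approx 1210.4$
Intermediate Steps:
$f{\left(Q \right)} = 1$
$S = -3$ ($S = -2 - 1 = -3$)
$w = 30$ ($w = - 2 \left(0 - 3\right) 5 = - 2 \left(\left(-3\right) 5\right) = \left(-2\right) \left(-15\right) = 30$)
$\left(\sqrt{11 + p} + w\right) 35 = \left(\sqrt{11 + 10} + 30\right) 35 = \left(\sqrt{21} + 30\right) 35 = \left(30 + \sqrt{21}\right) 35 = 1050 + 35 \sqrt{21}$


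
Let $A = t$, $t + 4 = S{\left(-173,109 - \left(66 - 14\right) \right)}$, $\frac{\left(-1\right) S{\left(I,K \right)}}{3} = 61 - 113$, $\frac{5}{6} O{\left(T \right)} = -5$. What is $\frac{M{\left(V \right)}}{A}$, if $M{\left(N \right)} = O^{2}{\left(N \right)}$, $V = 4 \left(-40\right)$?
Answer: $\frac{9}{38} \approx 0.23684$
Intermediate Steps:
$O{\left(T \right)} = -6$ ($O{\left(T \right)} = \frac{6}{5} \left(-5\right) = -6$)
$V = -160$
$M{\left(N \right)} = 36$ ($M{\left(N \right)} = \left(-6\right)^{2} = 36$)
$S{\left(I,K \right)} = 156$ ($S{\left(I,K \right)} = - 3 \left(61 - 113\right) = \left(-3\right) \left(-52\right) = 156$)
$t = 152$ ($t = -4 + 156 = 152$)
$A = 152$
$\frac{M{\left(V \right)}}{A} = \frac{36}{152} = 36 \cdot \frac{1}{152} = \frac{9}{38}$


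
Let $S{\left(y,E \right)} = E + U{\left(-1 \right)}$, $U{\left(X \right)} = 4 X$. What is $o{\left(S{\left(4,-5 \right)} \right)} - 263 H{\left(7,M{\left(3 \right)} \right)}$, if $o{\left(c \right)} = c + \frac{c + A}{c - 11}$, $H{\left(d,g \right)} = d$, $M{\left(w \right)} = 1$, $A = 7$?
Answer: $- \frac{18499}{10} \approx -1849.9$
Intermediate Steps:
$S{\left(y,E \right)} = -4 + E$ ($S{\left(y,E \right)} = E + 4 \left(-1\right) = E - 4 = -4 + E$)
$o{\left(c \right)} = c + \frac{7 + c}{-11 + c}$ ($o{\left(c \right)} = c + \frac{c + 7}{c - 11} = c + \frac{7 + c}{-11 + c}$)
$o{\left(S{\left(4,-5 \right)} \right)} - 263 H{\left(7,M{\left(3 \right)} \right)} = \frac{7 + \left(-4 - 5\right)^{2} - 10 \left(-4 - 5\right)}{-11 - 9} - 1841 = \frac{7 + \left(-9\right)^{2} - -90}{-11 - 9} - 1841 = \frac{7 + 81 + 90}{-20} - 1841 = \left(- \frac{1}{20}\right) 178 - 1841 = - \frac{89}{10} - 1841 = - \frac{18499}{10}$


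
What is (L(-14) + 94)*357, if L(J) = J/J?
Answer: 33915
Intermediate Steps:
L(J) = 1
(L(-14) + 94)*357 = (1 + 94)*357 = 95*357 = 33915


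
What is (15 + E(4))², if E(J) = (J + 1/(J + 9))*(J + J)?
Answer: 383161/169 ≈ 2267.2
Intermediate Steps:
E(J) = 2*J*(J + 1/(9 + J)) (E(J) = (J + 1/(9 + J))*(2*J) = 2*J*(J + 1/(9 + J)))
(15 + E(4))² = (15 + 2*4*(1 + 4² + 9*4)/(9 + 4))² = (15 + 2*4*(1 + 16 + 36)/13)² = (15 + 2*4*(1/13)*53)² = (15 + 424/13)² = (619/13)² = 383161/169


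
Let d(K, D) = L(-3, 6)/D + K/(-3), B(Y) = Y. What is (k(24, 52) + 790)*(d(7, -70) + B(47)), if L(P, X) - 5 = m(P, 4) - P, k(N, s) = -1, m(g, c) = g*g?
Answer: 2453527/70 ≈ 35050.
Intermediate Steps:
m(g, c) = g²
L(P, X) = 5 + P² - P (L(P, X) = 5 + (P² - P) = 5 + P² - P)
d(K, D) = 17/D - K/3 (d(K, D) = (5 + (-3)² - 1*(-3))/D + K/(-3) = (5 + 9 + 3)/D + K*(-⅓) = 17/D - K/3)
(k(24, 52) + 790)*(d(7, -70) + B(47)) = (-1 + 790)*((17/(-70) - ⅓*7) + 47) = 789*((17*(-1/70) - 7/3) + 47) = 789*((-17/70 - 7/3) + 47) = 789*(-541/210 + 47) = 789*(9329/210) = 2453527/70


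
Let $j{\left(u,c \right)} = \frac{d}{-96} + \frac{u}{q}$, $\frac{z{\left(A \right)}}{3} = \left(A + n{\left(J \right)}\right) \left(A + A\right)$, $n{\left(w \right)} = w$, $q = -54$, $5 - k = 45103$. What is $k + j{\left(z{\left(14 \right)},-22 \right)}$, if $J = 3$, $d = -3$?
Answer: $- \frac{12995831}{288} \approx -45124.0$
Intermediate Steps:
$k = -45098$ ($k = 5 - 45103 = -45098$)
$z{\left(A \right)} = 6 A \left(3 + A\right)$ ($z{\left(A \right)} = 3 \left(A + 3\right) \left(A + A\right) = 3 \left(3 + A\right) 2 A = 3 \cdot 2 A \left(3 + A\right) = 6 A \left(3 + A\right)$)
$j{\left(u,c \right)} = \frac{1}{32} - \frac{u}{54}$ ($j{\left(u,c \right)} = - \frac{3}{-96} + \frac{u}{-54} = \left(-3\right) \left(- \frac{1}{96}\right) + u \left(- \frac{1}{54}\right) = \frac{1}{32} - \frac{u}{54}$)
$k + j{\left(z{\left(14 \right)},-22 \right)} = -45098 + \left(\frac{1}{32} - \frac{6 \cdot 14 \left(3 + 14\right)}{54}\right) = -45098 + \left(\frac{1}{32} - \frac{6 \cdot 14 \cdot 17}{54}\right) = -45098 + \left(\frac{1}{32} - \frac{238}{9}\right) = -45098 - \frac{7607}{288} = - \frac{12995831}{288}$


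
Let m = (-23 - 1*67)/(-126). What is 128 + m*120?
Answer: 1496/7 ≈ 213.71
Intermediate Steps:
m = 5/7 (m = (-23 - 67)*(-1/126) = -90*(-1/126) = 5/7 ≈ 0.71429)
128 + m*120 = 128 + (5/7)*120 = 128 + 600/7 = 1496/7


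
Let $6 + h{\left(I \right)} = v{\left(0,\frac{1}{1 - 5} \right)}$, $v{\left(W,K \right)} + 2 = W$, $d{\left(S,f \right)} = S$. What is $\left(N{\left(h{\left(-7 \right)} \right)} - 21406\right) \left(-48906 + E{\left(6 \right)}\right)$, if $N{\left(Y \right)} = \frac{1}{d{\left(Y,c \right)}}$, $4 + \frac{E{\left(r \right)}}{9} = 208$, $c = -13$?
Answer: $\frac{4030345215}{4} \approx 1.0076 \cdot 10^{9}$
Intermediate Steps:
$E{\left(r \right)} = 1836$ ($E{\left(r \right)} = -36 + 9 \cdot 208 = -36 + 1872 = 1836$)
$v{\left(W,K \right)} = -2 + W$
$h{\left(I \right)} = -8$ ($h{\left(I \right)} = -6 + \left(-2 + 0\right) = -6 - 2 = -8$)
$N{\left(Y \right)} = \frac{1}{Y}$
$\left(N{\left(h{\left(-7 \right)} \right)} - 21406\right) \left(-48906 + E{\left(6 \right)}\right) = \left(\frac{1}{-8} - 21406\right) \left(-48906 + 1836\right) = \left(- \frac{1}{8} - 21406\right) \left(-47070\right) = \left(- \frac{171249}{8}\right) \left(-47070\right) = \frac{4030345215}{4}$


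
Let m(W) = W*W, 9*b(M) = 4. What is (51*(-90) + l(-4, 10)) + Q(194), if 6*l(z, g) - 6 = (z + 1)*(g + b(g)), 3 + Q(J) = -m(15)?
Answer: -43400/9 ≈ -4822.2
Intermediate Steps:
b(M) = 4/9 (b(M) = (⅑)*4 = 4/9)
m(W) = W²
Q(J) = -228 (Q(J) = -3 - 1*15² = -3 - 1*225 = -3 - 225 = -228)
l(z, g) = 1 + (1 + z)*(4/9 + g)/6 (l(z, g) = 1 + ((z + 1)*(g + 4/9))/6 = 1 + ((1 + z)*(4/9 + g))/6 = 1 + (1 + z)*(4/9 + g)/6)
(51*(-90) + l(-4, 10)) + Q(194) = (51*(-90) + (29/27 + (⅙)*10 + (2/27)*(-4) + (⅙)*10*(-4))) - 228 = (-4590 + (29/27 + 5/3 - 8/27 - 20/3)) - 228 = (-4590 - 38/9) - 228 = -41348/9 - 228 = -43400/9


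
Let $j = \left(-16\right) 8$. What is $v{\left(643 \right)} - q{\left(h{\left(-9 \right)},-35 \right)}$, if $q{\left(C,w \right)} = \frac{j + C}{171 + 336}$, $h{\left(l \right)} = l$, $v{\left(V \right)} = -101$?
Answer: $- \frac{51070}{507} \approx -100.73$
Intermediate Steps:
$j = -128$
$q{\left(C,w \right)} = - \frac{128}{507} + \frac{C}{507}$ ($q{\left(C,w \right)} = \frac{-128 + C}{171 + 336} = \frac{-128 + C}{507} = \left(-128 + C\right) \frac{1}{507} = - \frac{128}{507} + \frac{C}{507}$)
$v{\left(643 \right)} - q{\left(h{\left(-9 \right)},-35 \right)} = -101 - \left(- \frac{128}{507} + \frac{1}{507} \left(-9\right)\right) = -101 - \left(- \frac{128}{507} - \frac{3}{169}\right) = -101 - - \frac{137}{507} = -101 + \frac{137}{507} = - \frac{51070}{507}$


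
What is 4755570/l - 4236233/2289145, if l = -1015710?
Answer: -506299116936/77503582265 ≈ -6.5326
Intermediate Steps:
4755570/l - 4236233/2289145 = 4755570/(-1015710) - 4236233/2289145 = 4755570*(-1/1015710) - 4236233*1/2289145 = -158519/33857 - 4236233/2289145 = -506299116936/77503582265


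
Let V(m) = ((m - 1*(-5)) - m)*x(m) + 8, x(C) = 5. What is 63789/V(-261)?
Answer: 1933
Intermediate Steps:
V(m) = 33 (V(m) = ((m - 1*(-5)) - m)*5 + 8 = ((m + 5) - m)*5 + 8 = ((5 + m) - m)*5 + 8 = 5*5 + 8 = 25 + 8 = 33)
63789/V(-261) = 63789/33 = 63789*(1/33) = 1933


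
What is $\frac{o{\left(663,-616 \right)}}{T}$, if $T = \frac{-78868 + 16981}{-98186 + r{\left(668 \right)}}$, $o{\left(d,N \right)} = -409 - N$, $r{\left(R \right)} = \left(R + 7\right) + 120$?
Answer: $\frac{959997}{2947} \approx 325.75$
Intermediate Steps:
$r{\left(R \right)} = 127 + R$ ($r{\left(R \right)} = \left(7 + R\right) + 120 = 127 + R$)
$T = \frac{8841}{13913}$ ($T = \frac{-78868 + 16981}{-98186 + \left(127 + 668\right)} = - \frac{61887}{-98186 + 795} = - \frac{61887}{-97391} = \left(-61887\right) \left(- \frac{1}{97391}\right) = \frac{8841}{13913} \approx 0.63545$)
$\frac{o{\left(663,-616 \right)}}{T} = \frac{-409 - -616}{\frac{8841}{13913}} = \left(-409 + 616\right) \frac{13913}{8841} = 207 \cdot \frac{13913}{8841} = \frac{959997}{2947}$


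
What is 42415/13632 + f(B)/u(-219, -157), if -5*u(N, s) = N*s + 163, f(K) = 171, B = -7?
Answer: 726806615/235465536 ≈ 3.0867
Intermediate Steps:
u(N, s) = -163/5 - N*s/5 (u(N, s) = -(N*s + 163)/5 = -(163 + N*s)/5 = -163/5 - N*s/5)
42415/13632 + f(B)/u(-219, -157) = 42415/13632 + 171/(-163/5 - ⅕*(-219)*(-157)) = 42415*(1/13632) + 171/(-163/5 - 34383/5) = 42415/13632 + 171/(-34546/5) = 42415/13632 + 171*(-5/34546) = 42415/13632 - 855/34546 = 726806615/235465536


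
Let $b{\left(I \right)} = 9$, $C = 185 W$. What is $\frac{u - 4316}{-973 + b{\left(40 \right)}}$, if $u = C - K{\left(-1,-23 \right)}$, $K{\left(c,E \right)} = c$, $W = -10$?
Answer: $\frac{6165}{964} \approx 6.3952$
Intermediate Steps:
$C = -1850$ ($C = 185 \left(-10\right) = -1850$)
$u = -1849$ ($u = -1850 - -1 = -1850 + 1 = -1849$)
$\frac{u - 4316}{-973 + b{\left(40 \right)}} = \frac{-1849 - 4316}{-973 + 9} = - \frac{6165}{-964} = \left(-6165\right) \left(- \frac{1}{964}\right) = \frac{6165}{964}$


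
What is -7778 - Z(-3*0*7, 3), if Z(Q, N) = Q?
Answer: -7778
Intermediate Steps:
-7778 - Z(-3*0*7, 3) = -7778 - (-3*0)*7 = -7778 - 0*7 = -7778 - 1*0 = -7778 + 0 = -7778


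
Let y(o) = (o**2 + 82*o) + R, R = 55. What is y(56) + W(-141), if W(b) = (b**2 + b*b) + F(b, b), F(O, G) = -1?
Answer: 47544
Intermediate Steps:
y(o) = 55 + o**2 + 82*o (y(o) = (o**2 + 82*o) + 55 = 55 + o**2 + 82*o)
W(b) = -1 + 2*b**2 (W(b) = (b**2 + b*b) - 1 = (b**2 + b**2) - 1 = 2*b**2 - 1 = -1 + 2*b**2)
y(56) + W(-141) = (55 + 56**2 + 82*56) + (-1 + 2*(-141)**2) = (55 + 3136 + 4592) + (-1 + 2*19881) = 7783 + (-1 + 39762) = 7783 + 39761 = 47544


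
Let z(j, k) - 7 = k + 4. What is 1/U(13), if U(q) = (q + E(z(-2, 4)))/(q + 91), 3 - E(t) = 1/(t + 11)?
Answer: 2704/415 ≈ 6.5157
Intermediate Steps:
z(j, k) = 11 + k (z(j, k) = 7 + (k + 4) = 7 + (4 + k) = 11 + k)
E(t) = 3 - 1/(11 + t) (E(t) = 3 - 1/(t + 11) = 3 - 1/(11 + t))
U(q) = (77/26 + q)/(91 + q) (U(q) = (q + (32 + 3*(11 + 4))/(11 + (11 + 4)))/(q + 91) = (q + (32 + 3*15)/(11 + 15))/(91 + q) = (q + (32 + 45)/26)/(91 + q) = (q + (1/26)*77)/(91 + q) = (q + 77/26)/(91 + q) = (77/26 + q)/(91 + q))
1/U(13) = 1/((77/26 + 13)/(91 + 13)) = 1/((415/26)/104) = 1/((1/104)*(415/26)) = 1/(415/2704) = 2704/415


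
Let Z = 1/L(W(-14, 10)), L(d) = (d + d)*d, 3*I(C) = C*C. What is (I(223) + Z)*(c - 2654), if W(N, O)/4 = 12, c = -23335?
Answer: -661712382935/1536 ≈ -4.3080e+8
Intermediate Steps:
W(N, O) = 48 (W(N, O) = 4*12 = 48)
I(C) = C²/3 (I(C) = (C*C)/3 = C²/3)
L(d) = 2*d² (L(d) = (2*d)*d = 2*d²)
Z = 1/4608 (Z = 1/(2*48²) = 1/(2*2304) = 1/4608 ≈ 0.00021701)
(I(223) + Z)*(c - 2654) = ((⅓)*223² + 1/4608)*(-23335 - 2654) = ((⅓)*49729 + 1/4608)*(-25989) = (49729/3 + 1/4608)*(-25989) = (76383745/4608)*(-25989) = -661712382935/1536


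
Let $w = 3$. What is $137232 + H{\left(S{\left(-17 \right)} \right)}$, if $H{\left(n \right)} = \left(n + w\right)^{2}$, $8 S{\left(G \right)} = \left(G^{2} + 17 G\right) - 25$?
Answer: $\frac{8782849}{64} \approx 1.3723 \cdot 10^{5}$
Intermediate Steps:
$S{\left(G \right)} = - \frac{25}{8} + \frac{G^{2}}{8} + \frac{17 G}{8}$ ($S{\left(G \right)} = \frac{\left(G^{2} + 17 G\right) - 25}{8} = \frac{-25 + G^{2} + 17 G}{8} = - \frac{25}{8} + \frac{G^{2}}{8} + \frac{17 G}{8}$)
$H{\left(n \right)} = \left(3 + n\right)^{2}$ ($H{\left(n \right)} = \left(n + 3\right)^{2} = \left(3 + n\right)^{2}$)
$137232 + H{\left(S{\left(-17 \right)} \right)} = 137232 + \left(3 + \left(- \frac{25}{8} + \frac{\left(-17\right)^{2}}{8} + \frac{17}{8} \left(-17\right)\right)\right)^{2} = 137232 + \left(3 - \frac{25}{8}\right)^{2} = 137232 + \left(- \frac{1}{8}\right)^{2} = 137232 + \frac{1}{64} = \frac{8782849}{64}$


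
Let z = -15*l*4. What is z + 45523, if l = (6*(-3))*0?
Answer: 45523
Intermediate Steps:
l = 0 (l = -18*0 = 0)
z = 0 (z = -15*0*4 = 0*4 = 0)
z + 45523 = 0 + 45523 = 45523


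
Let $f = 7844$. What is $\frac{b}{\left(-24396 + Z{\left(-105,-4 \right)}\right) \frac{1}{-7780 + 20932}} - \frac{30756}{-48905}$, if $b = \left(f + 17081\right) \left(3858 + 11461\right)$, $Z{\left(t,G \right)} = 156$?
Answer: $- \frac{1023291586937194}{4939405} \approx -2.0717 \cdot 10^{8}$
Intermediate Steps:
$b = 381826075$ ($b = \left(7844 + 17081\right) \left(3858 + 11461\right) = 24925 \cdot 15319 = 381826075$)
$\frac{b}{\left(-24396 + Z{\left(-105,-4 \right)}\right) \frac{1}{-7780 + 20932}} - \frac{30756}{-48905} = \frac{381826075}{\left(-24396 + 156\right) \frac{1}{-7780 + 20932}} - \frac{30756}{-48905} = \frac{381826075}{\left(-24240\right) \frac{1}{13152}} - - \frac{30756}{48905} = \frac{381826075}{\left(-24240\right) \frac{1}{13152}} + \frac{30756}{48905} = \frac{381826075}{- \frac{505}{274}} + \frac{30756}{48905} = 381826075 \left(- \frac{274}{505}\right) + \frac{30756}{48905} = - \frac{20924068910}{101} + \frac{30756}{48905} = - \frac{1023291586937194}{4939405}$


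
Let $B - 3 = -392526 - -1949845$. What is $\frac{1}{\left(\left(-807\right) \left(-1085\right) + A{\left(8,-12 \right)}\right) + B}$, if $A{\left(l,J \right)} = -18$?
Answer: $\frac{1}{2432899} \approx 4.1103 \cdot 10^{-7}$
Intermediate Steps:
$B = 1557322$ ($B = 3 - -1557319 = 3 + \left(-392526 + 1949845\right) = 3 + 1557319 = 1557322$)
$\frac{1}{\left(\left(-807\right) \left(-1085\right) + A{\left(8,-12 \right)}\right) + B} = \frac{1}{\left(\left(-807\right) \left(-1085\right) - 18\right) + 1557322} = \frac{1}{\left(875595 - 18\right) + 1557322} = \frac{1}{875577 + 1557322} = \frac{1}{2432899}$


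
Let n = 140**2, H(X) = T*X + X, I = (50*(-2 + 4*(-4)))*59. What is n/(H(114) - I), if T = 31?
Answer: 4900/14187 ≈ 0.34539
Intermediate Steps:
I = -53100 (I = (50*(-2 - 16))*59 = (50*(-18))*59 = -900*59 = -53100)
H(X) = 32*X (H(X) = 31*X + X = 32*X)
n = 19600
n/(H(114) - I) = 19600/(32*114 - 1*(-53100)) = 19600/(3648 + 53100) = 19600/56748 = 19600*(1/56748) = 4900/14187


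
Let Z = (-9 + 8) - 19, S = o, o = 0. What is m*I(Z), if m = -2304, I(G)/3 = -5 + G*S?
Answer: 34560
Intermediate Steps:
S = 0
Z = -20 (Z = -1 - 19 = -20)
I(G) = -15 (I(G) = 3*(-5 + G*0) = 3*(-5 + 0) = 3*(-5) = -15)
m*I(Z) = -2304*(-15) = 34560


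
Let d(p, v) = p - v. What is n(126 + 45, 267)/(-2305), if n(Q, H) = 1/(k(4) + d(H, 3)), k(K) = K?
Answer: -1/617740 ≈ -1.6188e-6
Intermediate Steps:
n(Q, H) = 1/(1 + H) (n(Q, H) = 1/(4 + (H - 1*3)) = 1/(4 + (H - 3)) = 1/(4 + (-3 + H)) = 1/(1 + H))
n(126 + 45, 267)/(-2305) = 1/((1 + 267)*(-2305)) = -1/2305/268 = (1/268)*(-1/2305) = -1/617740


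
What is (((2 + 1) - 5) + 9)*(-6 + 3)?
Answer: -21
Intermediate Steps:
(((2 + 1) - 5) + 9)*(-6 + 3) = ((3 - 5) + 9)*(-3) = (-2 + 9)*(-3) = 7*(-3) = -21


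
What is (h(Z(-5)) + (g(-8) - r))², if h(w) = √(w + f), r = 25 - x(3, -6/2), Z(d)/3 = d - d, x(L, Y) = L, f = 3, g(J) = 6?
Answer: (16 - √3)² ≈ 203.57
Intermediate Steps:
Z(d) = 0 (Z(d) = 3*(d - d) = 3*0 = 0)
r = 22 (r = 25 - 1*3 = 25 - 3 = 22)
h(w) = √(3 + w) (h(w) = √(w + 3) = √(3 + w))
(h(Z(-5)) + (g(-8) - r))² = (√(3 + 0) + (6 - 1*22))² = (√3 + (6 - 22))² = (√3 - 16)² = (-16 + √3)²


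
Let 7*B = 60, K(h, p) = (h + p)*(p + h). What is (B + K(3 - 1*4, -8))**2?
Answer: 393129/49 ≈ 8023.0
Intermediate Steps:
K(h, p) = (h + p)**2 (K(h, p) = (h + p)*(h + p) = (h + p)**2)
B = 60/7 (B = (1/7)*60 = 60/7 ≈ 8.5714)
(B + K(3 - 1*4, -8))**2 = (60/7 + ((3 - 1*4) - 8)**2)**2 = (60/7 + ((3 - 4) - 8)**2)**2 = (60/7 + (-1 - 8)**2)**2 = (60/7 + (-9)**2)**2 = (60/7 + 81)**2 = (627/7)**2 = 393129/49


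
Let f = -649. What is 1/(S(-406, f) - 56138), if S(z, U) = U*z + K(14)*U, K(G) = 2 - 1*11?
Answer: 1/213197 ≈ 4.6905e-6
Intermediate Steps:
K(G) = -9 (K(G) = 2 - 11 = -9)
S(z, U) = -9*U + U*z (S(z, U) = U*z - 9*U = -9*U + U*z)
1/(S(-406, f) - 56138) = 1/(-649*(-9 - 406) - 56138) = 1/(-649*(-415) - 56138) = 1/(269335 - 56138) = 1/213197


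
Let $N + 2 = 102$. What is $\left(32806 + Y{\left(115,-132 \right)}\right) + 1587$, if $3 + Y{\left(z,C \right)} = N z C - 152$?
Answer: $-1483762$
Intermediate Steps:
$N = 100$ ($N = -2 + 102 = 100$)
$Y{\left(z,C \right)} = -155 + 100 C z$ ($Y{\left(z,C \right)} = -3 + \left(100 z C - 152\right) = -3 + \left(100 C z - 152\right) = -3 + \left(-152 + 100 C z\right) = -155 + 100 C z$)
$\left(32806 + Y{\left(115,-132 \right)}\right) + 1587 = \left(32806 + \left(-155 + 100 \left(-132\right) 115\right)\right) + 1587 = \left(32806 - 1518155\right) + 1587 = -1485349 + 1587 = -1483762$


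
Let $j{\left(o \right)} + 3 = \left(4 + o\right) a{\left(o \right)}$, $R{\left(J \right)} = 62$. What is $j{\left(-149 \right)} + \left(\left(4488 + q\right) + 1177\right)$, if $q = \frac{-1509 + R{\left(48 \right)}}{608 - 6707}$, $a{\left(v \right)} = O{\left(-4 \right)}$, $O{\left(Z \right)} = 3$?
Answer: $\frac{31880920}{6099} \approx 5227.2$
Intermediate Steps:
$a{\left(v \right)} = 3$
$j{\left(o \right)} = 9 + 3 o$ ($j{\left(o \right)} = -3 + \left(4 + o\right) 3 = -3 + \left(12 + 3 o\right) = 9 + 3 o$)
$q = \frac{1447}{6099}$ ($q = \frac{-1509 + 62}{608 - 6707} = - \frac{1447}{-6099} = \left(-1447\right) \left(- \frac{1}{6099}\right) = \frac{1447}{6099} \approx 0.23725$)
$j{\left(-149 \right)} + \left(\left(4488 + q\right) + 1177\right) = \left(9 + 3 \left(-149\right)\right) + \left(\left(4488 + \frac{1447}{6099}\right) + 1177\right) = \left(9 - 447\right) + \left(\frac{27373759}{6099} + 1177\right) = -438 + \frac{34552282}{6099} = \frac{31880920}{6099}$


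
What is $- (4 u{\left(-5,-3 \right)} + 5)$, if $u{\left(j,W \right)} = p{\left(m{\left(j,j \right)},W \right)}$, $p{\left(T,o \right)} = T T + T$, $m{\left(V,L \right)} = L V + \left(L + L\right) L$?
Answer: $-22805$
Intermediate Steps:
$m{\left(V,L \right)} = 2 L^{2} + L V$ ($m{\left(V,L \right)} = L V + 2 L L = L V + 2 L^{2} = 2 L^{2} + L V$)
$p{\left(T,o \right)} = T + T^{2}$ ($p{\left(T,o \right)} = T^{2} + T = T + T^{2}$)
$u{\left(j,W \right)} = 3 j^{2} \left(1 + 3 j^{2}\right)$ ($u{\left(j,W \right)} = j \left(j + 2 j\right) \left(1 + j \left(j + 2 j\right)\right) = j 3 j \left(1 + j 3 j\right) = 3 j^{2} \left(1 + 3 j^{2}\right)$)
$- (4 u{\left(-5,-3 \right)} + 5) = - (4 \left(-5\right)^{2} \left(3 + 9 \left(-5\right)^{2}\right) + 5) = - (4 \cdot 25 \left(3 + 9 \cdot 25\right) + 5) = - (4 \cdot 25 \left(3 + 225\right) + 5) = - (4 \cdot 25 \cdot 228 + 5) = - (4 \cdot 5700 + 5) = - (22800 + 5) = \left(-1\right) 22805 = -22805$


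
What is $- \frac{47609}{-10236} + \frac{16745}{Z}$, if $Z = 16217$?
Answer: $\frac{943476973}{165997212} \approx 5.6837$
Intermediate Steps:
$- \frac{47609}{-10236} + \frac{16745}{Z} = - \frac{47609}{-10236} + \frac{16745}{16217} = \left(-47609\right) \left(- \frac{1}{10236}\right) + 16745 \cdot \frac{1}{16217} = \frac{47609}{10236} + \frac{16745}{16217} = \frac{943476973}{165997212}$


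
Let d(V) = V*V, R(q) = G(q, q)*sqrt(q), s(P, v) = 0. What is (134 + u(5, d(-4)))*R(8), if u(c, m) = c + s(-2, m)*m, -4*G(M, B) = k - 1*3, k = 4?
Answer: -139*sqrt(2)/2 ≈ -98.288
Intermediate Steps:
G(M, B) = -1/4 (G(M, B) = -(4 - 1*3)/4 = -(4 - 3)/4 = -1/4*1 = -1/4)
R(q) = -sqrt(q)/4
d(V) = V**2
u(c, m) = c (u(c, m) = c + 0*m = c + 0 = c)
(134 + u(5, d(-4)))*R(8) = (134 + 5)*(-sqrt(2)/2) = 139*(-sqrt(2)/2) = -139*sqrt(2)/2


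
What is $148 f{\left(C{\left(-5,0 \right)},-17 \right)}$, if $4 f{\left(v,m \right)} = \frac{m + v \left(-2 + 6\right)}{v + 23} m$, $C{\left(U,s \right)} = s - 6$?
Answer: $1517$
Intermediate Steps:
$C{\left(U,s \right)} = -6 + s$ ($C{\left(U,s \right)} = s - 6 = -6 + s$)
$f{\left(v,m \right)} = \frac{m \left(m + 4 v\right)}{4 \left(23 + v\right)}$ ($f{\left(v,m \right)} = \frac{\frac{m + v \left(-2 + 6\right)}{v + 23} m}{4} = \frac{\frac{m + v 4}{23 + v} m}{4} = \frac{\frac{m + 4 v}{23 + v} m}{4} = \frac{m \frac{1}{23 + v} \left(m + 4 v\right)}{4} = \frac{m \left(m + 4 v\right)}{4 \left(23 + v\right)}$)
$148 f{\left(C{\left(-5,0 \right)},-17 \right)} = 148 \cdot \frac{1}{4} \left(-17\right) \frac{1}{23 + \left(-6 + 0\right)} \left(-17 + 4 \left(-6 + 0\right)\right) = 148 \cdot \frac{1}{4} \left(-17\right) \frac{1}{23 - 6} \left(-17 + 4 \left(-6\right)\right) = 148 \cdot \frac{1}{4} \left(-17\right) \frac{1}{17} \left(-17 - 24\right) = 148 \cdot \frac{1}{4} \left(-17\right) \frac{1}{17} \left(-41\right) = 148 \cdot \frac{41}{4} = 1517$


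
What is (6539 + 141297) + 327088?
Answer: 474924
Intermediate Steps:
(6539 + 141297) + 327088 = 147836 + 327088 = 474924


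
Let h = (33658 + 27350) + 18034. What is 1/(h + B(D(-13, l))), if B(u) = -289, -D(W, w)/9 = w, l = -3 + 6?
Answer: 1/78753 ≈ 1.2698e-5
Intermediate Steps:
l = 3
D(W, w) = -9*w
h = 79042 (h = 61008 + 18034 = 79042)
1/(h + B(D(-13, l))) = 1/(79042 - 289) = 1/78753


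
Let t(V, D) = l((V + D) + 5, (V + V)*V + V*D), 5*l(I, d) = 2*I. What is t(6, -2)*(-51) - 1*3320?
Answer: -17518/5 ≈ -3503.6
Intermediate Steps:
l(I, d) = 2*I/5 (l(I, d) = (2*I)/5 = 2*I/5)
t(V, D) = 2 + 2*D/5 + 2*V/5 (t(V, D) = 2*((V + D) + 5)/5 = 2*((D + V) + 5)/5 = 2*(5 + D + V)/5 = 2 + 2*D/5 + 2*V/5)
t(6, -2)*(-51) - 1*3320 = (2 + (⅖)*(-2) + (⅖)*6)*(-51) - 1*3320 = (2 - ⅘ + 12/5)*(-51) - 3320 = (18/5)*(-51) - 3320 = -918/5 - 3320 = -17518/5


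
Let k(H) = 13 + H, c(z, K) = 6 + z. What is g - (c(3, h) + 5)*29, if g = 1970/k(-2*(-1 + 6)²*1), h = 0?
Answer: -16992/37 ≈ -459.24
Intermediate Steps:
g = -1970/37 (g = 1970/(13 - 2*(-1 + 6)²*1) = 1970/(13 - 2*5²*1) = 1970/(13 - 2*25*1) = 1970/(13 - 50*1) = 1970/(13 - 50) = 1970/(-37) = 1970*(-1/37) = -1970/37 ≈ -53.243)
g - (c(3, h) + 5)*29 = -1970/37 - ((6 + 3) + 5)*29 = -1970/37 - (9 + 5)*29 = -1970/37 - 14*29 = -1970/37 - 1*406 = -1970/37 - 406 = -16992/37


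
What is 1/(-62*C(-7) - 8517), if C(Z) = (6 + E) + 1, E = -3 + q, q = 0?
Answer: -1/8765 ≈ -0.00011409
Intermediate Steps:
E = -3 (E = -3 + 0 = -3)
C(Z) = 4 (C(Z) = (6 - 3) + 1 = 3 + 1 = 4)
1/(-62*C(-7) - 8517) = 1/(-62*4 - 8517) = 1/(-248 - 8517) = 1/(-8765) = -1/8765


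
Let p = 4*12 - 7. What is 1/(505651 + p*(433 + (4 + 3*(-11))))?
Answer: 1/522215 ≈ 1.9149e-6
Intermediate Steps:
p = 41 (p = 48 - 7 = 41)
1/(505651 + p*(433 + (4 + 3*(-11)))) = 1/(505651 + 41*(433 + (4 + 3*(-11)))) = 1/(505651 + 41*(433 + (4 - 33))) = 1/(505651 + 41*(433 - 29)) = 1/(505651 + 41*404) = 1/(505651 + 16564) = 1/522215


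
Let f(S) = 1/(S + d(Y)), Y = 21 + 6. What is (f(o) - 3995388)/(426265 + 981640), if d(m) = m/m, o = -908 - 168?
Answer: -4295042101/1513497875 ≈ -2.8378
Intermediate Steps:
o = -1076
Y = 27
d(m) = 1
f(S) = 1/(1 + S) (f(S) = 1/(S + 1) = 1/(1 + S))
(f(o) - 3995388)/(426265 + 981640) = (1/(1 - 1076) - 3995388)/(426265 + 981640) = (1/(-1075) - 3995388)/1407905 = (-1/1075 - 3995388)*(1/1407905) = -4295042101/1075*1/1407905 = -4295042101/1513497875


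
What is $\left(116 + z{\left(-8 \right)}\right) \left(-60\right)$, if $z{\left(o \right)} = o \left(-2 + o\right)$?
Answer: $-11760$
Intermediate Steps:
$\left(116 + z{\left(-8 \right)}\right) \left(-60\right) = \left(116 - 8 \left(-2 - 8\right)\right) \left(-60\right) = \left(116 - -80\right) \left(-60\right) = \left(116 + 80\right) \left(-60\right) = 196 \left(-60\right) = -11760$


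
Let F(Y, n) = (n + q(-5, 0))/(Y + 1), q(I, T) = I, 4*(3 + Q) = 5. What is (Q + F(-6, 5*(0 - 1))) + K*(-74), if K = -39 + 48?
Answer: -2663/4 ≈ -665.75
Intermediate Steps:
Q = -7/4 (Q = -3 + (¼)*5 = -3 + 5/4 = -7/4 ≈ -1.7500)
F(Y, n) = (-5 + n)/(1 + Y) (F(Y, n) = (n - 5)/(Y + 1) = (-5 + n)/(1 + Y))
K = 9
(Q + F(-6, 5*(0 - 1))) + K*(-74) = (-7/4 + (-5 + 5*(0 - 1))/(1 - 6)) + 9*(-74) = (-7/4 + (-5 + 5*(-1))/(-5)) - 666 = (-7/4 - (-5 - 5)/5) - 666 = (-7/4 - ⅕*(-10)) - 666 = (-7/4 + 2) - 666 = ¼ - 666 = -2663/4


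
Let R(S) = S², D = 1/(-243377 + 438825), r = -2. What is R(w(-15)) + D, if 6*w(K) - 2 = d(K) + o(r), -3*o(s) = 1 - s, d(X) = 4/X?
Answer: 5914327/395782200 ≈ 0.014943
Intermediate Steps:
o(s) = -⅓ + s/3 (o(s) = -(1 - s)/3 = -⅓ + s/3)
D = 1/195448 ≈ 5.1165e-6
w(K) = ⅙ + 2/(3*K) (w(K) = ⅓ + (4/K + (-⅓ + (⅓)*(-2)))/6 = ⅓ + (4/K + (-⅓ - ⅔))/6 = ⅓ + (4/K - 1)/6 = ⅓ + (-1 + 4/K)/6 = ⅓ + (-⅙ + 2/(3*K)) = ⅙ + 2/(3*K))
R(w(-15)) + D = ((⅙)*(4 - 15)/(-15))² + 1/195448 = ((⅙)*(-1/15)*(-11))² + 1/195448 = (11/90)² + 1/195448 = 121/8100 + 1/195448 = 5914327/395782200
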